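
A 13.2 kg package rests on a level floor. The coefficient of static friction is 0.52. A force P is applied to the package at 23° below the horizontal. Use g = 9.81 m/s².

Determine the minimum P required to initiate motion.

N = m g + P sin α (the push presses the package into the level floor).
At impending slip, P cos α = μ_s N = μ_s (m g + P sin α).
Solving: P (cos α − μ_s sin α) = μ_s m g → P = 0.52×129/(cos 23° − 0.52 sin 23°) = 67.3/0.7173 = 93.9 N.

P ≈ 93.9 N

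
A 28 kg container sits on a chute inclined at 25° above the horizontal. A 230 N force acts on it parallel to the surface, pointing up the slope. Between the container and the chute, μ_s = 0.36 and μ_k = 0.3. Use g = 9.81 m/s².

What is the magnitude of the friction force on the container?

Normal force: N = m g cos θ = 28 × 9.81 × cos 25° = 248.9 N.
Parallel to the incline, ΣF = 0 gives f = m g sin θ − P = 116.1 − 230 = -113.9 N (up-slope positive).
Static friction can supply at most μ_s N = 89.62 N.
Since |-113.9| > 89.62 N, static friction cannot hold it; the container slides up the incline and kinetic friction applies: f = μ_k N = 0.3 × 248.9 = 74.7 N.

f ≈ 74.7 N (down the incline)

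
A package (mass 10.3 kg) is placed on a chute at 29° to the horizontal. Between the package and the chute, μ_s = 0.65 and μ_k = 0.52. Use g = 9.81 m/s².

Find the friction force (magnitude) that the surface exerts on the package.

The normal reaction is N = m g cos θ = 88.37 N.
Along the slope the weight component is m g sin θ = 48.99 N; friction must supply exactly this, acting up-slope.
The static-friction ceiling is μ_s N = 0.65 × 88.37 = 57.44 N.
Since |48.99| ≤ 57.44 N, no slip — friction simply equals what equilibrium demands.

f ≈ 49 N (up the incline)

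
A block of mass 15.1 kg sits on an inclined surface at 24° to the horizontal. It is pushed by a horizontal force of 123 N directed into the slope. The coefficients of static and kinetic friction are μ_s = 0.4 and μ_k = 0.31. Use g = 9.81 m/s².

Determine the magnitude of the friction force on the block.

f ≈ 52.1 N (down the incline)

The horizontal push has a component P sin θ into the surface, so N = m g cos θ + P sin θ = 135.3 + 50.03 = 185.4 N.
Parallel to the incline: P cos θ − m g sin θ = 112.4 − 60.25 = 52.12 N; the friction needed to balance this is 52.12 N acting down the slope.
Maximum static friction: μ_s N = 0.4 × 185.4 = 74.14 N.
|f_req| = 52.12 ≤ 74.14 N → the block is in equilibrium; friction equals the required value.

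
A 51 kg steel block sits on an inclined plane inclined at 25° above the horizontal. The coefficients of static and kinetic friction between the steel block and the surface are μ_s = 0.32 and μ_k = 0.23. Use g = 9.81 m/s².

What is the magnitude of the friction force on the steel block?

The normal reaction is N = m g cos θ = 453.4 N.
Along the slope the weight component is m g sin θ = 211.4 N; friction must supply exactly this, acting up-slope.
Static friction can supply at most μ_s N = 145.1 N.
Since |211.4| > 145.1 N, static friction cannot hold it; the steel block slides down the incline and kinetic friction applies: f = μ_k N = 0.23 × 453.4 = 104 N.

f ≈ 104 N (up the incline)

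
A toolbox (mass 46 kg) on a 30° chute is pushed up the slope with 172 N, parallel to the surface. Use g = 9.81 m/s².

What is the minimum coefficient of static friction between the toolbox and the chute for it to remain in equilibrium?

μ_s,min ≈ 0.137

N = m g cos θ = 390.8 N.
Friction must make up the shortfall along the incline: f = m g sin θ − P = 225.6 − 172 = 53.63 N.
At the threshold f = μ_s N, so μ_s,min = 53.63/390.8 = 0.137.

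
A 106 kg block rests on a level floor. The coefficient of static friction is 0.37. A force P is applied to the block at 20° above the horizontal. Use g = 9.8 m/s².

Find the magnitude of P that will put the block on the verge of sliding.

N = m g − P sin α (the pull lifts the block).
At impending slip, P cos α = μ_s N = μ_s (m g − P sin α).
Solving: P (cos α + μ_s sin α) = μ_s m g → P = 0.37×1040/(cos 20° + 0.37 sin 20°) = 384/1.066 = 360 N.

P ≈ 360 N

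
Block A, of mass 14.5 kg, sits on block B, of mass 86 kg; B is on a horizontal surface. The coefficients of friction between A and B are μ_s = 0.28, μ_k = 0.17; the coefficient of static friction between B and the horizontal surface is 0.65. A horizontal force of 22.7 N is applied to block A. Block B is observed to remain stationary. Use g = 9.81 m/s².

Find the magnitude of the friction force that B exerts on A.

f ≈ 22.7 N

Normal force at the A–B interface: N₁ = m_A g = 142.2 N.
Maximum static friction on A from B: μ_s N₁ = 0.28×142.2 = 39.83 N.
Since P = 22.7 N ≤ 39.83 N, A does not slip on B; friction on A equals P = 22.7 N.
B experiences an equal 22.7 N forward from A (third law). B is in equilibrium, so the floor supplies f₂ = 22.7 N of static friction (limit μ_s(m_A+m_B)g = 640.8 N, not exceeded).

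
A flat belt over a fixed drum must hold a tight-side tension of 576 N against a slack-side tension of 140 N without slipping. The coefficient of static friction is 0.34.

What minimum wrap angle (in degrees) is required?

T₂/T₁ = e^{μβ} → β = ln(T₂/T₁)/μ.
β = ln(576/140)/0.34 = 1.414/0.34 = 4.16 rad.
In degrees: β = 4.16 × 180/π = 238°.

β_min ≈ 238°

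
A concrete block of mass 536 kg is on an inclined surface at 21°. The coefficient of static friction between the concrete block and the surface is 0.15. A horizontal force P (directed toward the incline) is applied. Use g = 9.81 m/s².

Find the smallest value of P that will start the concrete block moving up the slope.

P ≈ 2980 N

At impending motion up the slope, friction acts down-slope at its limit: f = μ_s N.
Perpendicular to the incline: N = m g cos θ + P sin θ.
Along the incline: P cos θ = m g sin θ + μ_s N = m g sin θ + μ_s (m g cos θ + P sin θ).
Solving, P (cos θ − μ_s sin θ) = m g (sin θ + μ_s cos θ), so P = 536×9.81×(sin 21° + 0.15 cos 21°)/(cos 21° − 0.15 sin 21°) = 5260×0.4984/0.8798 = 2980 N.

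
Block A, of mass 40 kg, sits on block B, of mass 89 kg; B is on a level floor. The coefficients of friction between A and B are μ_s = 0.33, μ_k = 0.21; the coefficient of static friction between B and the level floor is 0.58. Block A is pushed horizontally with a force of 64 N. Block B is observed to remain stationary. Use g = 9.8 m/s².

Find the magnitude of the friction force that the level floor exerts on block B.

Normal force at the A–B interface: N₁ = m_A g = 392 N.
Maximum static friction on A from B: μ_s N₁ = 0.33×392 = 129.4 N.
P = 64 N is within that limit, so A and B move together (both at rest); the A–B friction is simply f₁ = P = 64 N.
B experiences an equal 64 N forward from A (third law). B is in equilibrium, so the floor supplies f₂ = 64 N of static friction (limit μ_s(m_A+m_B)g = 733.2 N, not exceeded).

f ≈ 64 N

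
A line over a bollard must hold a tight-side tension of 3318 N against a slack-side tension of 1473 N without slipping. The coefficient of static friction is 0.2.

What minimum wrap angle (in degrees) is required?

T₂/T₁ = e^{μβ} → β = ln(T₂/T₁)/μ.
β = ln(3318/1473)/0.2 = 0.8121/0.2 = 4.06 rad.
In degrees: β = 4.06 × 180/π = 233°.

β_min ≈ 233°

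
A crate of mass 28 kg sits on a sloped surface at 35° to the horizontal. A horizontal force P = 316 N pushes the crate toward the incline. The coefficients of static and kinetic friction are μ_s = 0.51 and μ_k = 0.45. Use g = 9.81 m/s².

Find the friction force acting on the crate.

Resolve perpendicular to the incline: N = m g cos θ + P sin θ = 28×9.81×cos 35° + 316×sin 35° = 406.3 N.
Along the incline, the net driving force (taking up-slope positive) is P cos θ − m g sin θ = 258.9 − 157.5 = 101.3 N, so equilibrium requires friction f = -101.3 N (down-slope).
The limit of static friction is μ_s N = 207.2 N.
Since 101.3 N is within the 207.2 N limit, the crate stays put and friction is exactly 101 N.

f ≈ 101 N (down the incline)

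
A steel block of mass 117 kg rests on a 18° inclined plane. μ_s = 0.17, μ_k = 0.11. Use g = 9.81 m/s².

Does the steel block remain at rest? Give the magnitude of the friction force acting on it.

f ≈ 120 N

N = m g cos θ = 1090 N.
Down-slope weight component: m g sin θ = 355 N.
μ_s N = 186 N.
355 > 186 N, so it slides; kinetic friction f = μ_k N = 0.11×1090 = 120 N.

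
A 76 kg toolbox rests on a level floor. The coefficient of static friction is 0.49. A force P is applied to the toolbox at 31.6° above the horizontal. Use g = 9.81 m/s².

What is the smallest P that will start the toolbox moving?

P ≈ 330 N

N = m g − P sin α (the pull lifts the toolbox).
At impending slip, P cos α = μ_s N = μ_s (m g − P sin α).
Solving: P (cos α + μ_s sin α) = μ_s m g → P = 0.49×746/(cos 31.6° + 0.49 sin 31.6°) = 365/1.108 = 330 N.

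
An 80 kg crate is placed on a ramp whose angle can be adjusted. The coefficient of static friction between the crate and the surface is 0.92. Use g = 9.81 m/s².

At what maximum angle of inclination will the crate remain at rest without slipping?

θ_max ≈ 42.6°

At the slip threshold, m g sin θ = μ_s · m g cos θ, so tan θ = μ_s.
θ_max = arctan(0.92) = 42.6°.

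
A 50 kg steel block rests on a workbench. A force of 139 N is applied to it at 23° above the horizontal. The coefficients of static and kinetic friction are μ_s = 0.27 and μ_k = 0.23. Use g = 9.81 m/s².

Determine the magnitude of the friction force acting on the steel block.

Vertical equilibrium gives N = m g − P sin α = 436.2 N.
For equilibrium, f = P cos α = 139×cos 23° = 128 N.
μ_s N = 0.27 × 436.2 = 117.8 N.
128 > 117.8 N → the steel block slides; f = μ_k N = 0.23×436.2 = 100 N.

f ≈ 100 N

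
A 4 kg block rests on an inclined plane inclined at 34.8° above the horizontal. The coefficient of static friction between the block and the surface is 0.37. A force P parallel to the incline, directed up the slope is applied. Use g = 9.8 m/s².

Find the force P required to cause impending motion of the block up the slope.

At impending motion up the slope, friction acts down-slope at its limit: f = μ_s N.
P is parallel to the surface, so N = m g cos θ = 32.2 N.
Along the incline: P = m g sin θ + μ_s N = 22.4 + 0.37×32.2 = 34.3 N.

P ≈ 34.3 N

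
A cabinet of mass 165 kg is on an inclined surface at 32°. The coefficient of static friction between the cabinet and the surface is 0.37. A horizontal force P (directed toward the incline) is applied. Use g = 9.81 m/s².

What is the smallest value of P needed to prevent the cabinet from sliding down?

The cabinet tends to slide down (tan θ > μ_s), so at the point of impending slip friction acts up-slope at its limit: f = μ_s N.
Perpendicular to the incline: N = m g cos θ + P sin θ.
Along the incline: P cos θ + μ_s N = m g sin θ, i.e. P cos θ + μ_s (m g cos θ + P sin θ) = m g sin θ.
Solving, P (cos θ + μ_s sin θ) = m g (sin θ − μ_s cos θ), so P = 1620×0.2161/1.044 = 335 N.

P_min ≈ 335 N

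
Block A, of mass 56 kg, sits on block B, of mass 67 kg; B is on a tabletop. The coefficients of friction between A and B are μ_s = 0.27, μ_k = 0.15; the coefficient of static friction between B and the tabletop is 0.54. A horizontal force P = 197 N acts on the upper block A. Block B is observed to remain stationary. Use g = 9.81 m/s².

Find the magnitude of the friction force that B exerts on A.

f ≈ 82.4 N

Normal force at the A–B interface: N₁ = m_A g = 549.4 N.
So the A–B interface can sustain at most μ_s N₁ = 148.3 N of static friction.
Since P = 197 N > 148.3 N, A slides on B; the A–B friction is kinetic: f₁ = μ_k N₁ = 0.15×549.4 = 82.4 N.
B experiences an equal 82.4 N forward from A (third law). B is in equilibrium, so the floor supplies f₂ = 82.4 N of static friction (limit μ_s(m_A+m_B)g = 651.6 N, not exceeded).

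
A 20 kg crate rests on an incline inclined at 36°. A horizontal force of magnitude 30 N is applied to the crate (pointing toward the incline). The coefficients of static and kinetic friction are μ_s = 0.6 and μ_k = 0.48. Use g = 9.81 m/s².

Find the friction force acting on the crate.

Normal direction: N = m g cos θ + P sin θ = 176.4 N.
Parallel to the incline: P cos θ − m g sin θ = 24.27 − 115.3 = -91.05 N; the friction needed to balance this is 91.05 N acting up the slope.
The limit of static friction is μ_s N = 105.8 N.
|f_req| = 91.05 ≤ 105.8 N → the crate is in equilibrium; friction equals the required value.

f ≈ 91.1 N (up the incline)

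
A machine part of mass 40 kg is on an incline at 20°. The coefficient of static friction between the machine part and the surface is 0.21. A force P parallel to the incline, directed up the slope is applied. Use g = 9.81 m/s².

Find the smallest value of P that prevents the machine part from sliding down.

P_min ≈ 56.8 N

The machine part tends to slide down (tan θ > μ_s), so at the point of impending slip friction acts up-slope at its limit: f = μ_s N.
P is parallel to the surface, so N = m g cos θ = 369 N.
Along the incline: P + μ_s N = m g sin θ, so P = 134 − 0.21×369 = 56.8 N.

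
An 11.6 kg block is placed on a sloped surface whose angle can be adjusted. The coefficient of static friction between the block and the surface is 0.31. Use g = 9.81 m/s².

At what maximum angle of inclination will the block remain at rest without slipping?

At the slip threshold, m g sin θ = μ_s · m g cos θ, so tan θ = μ_s.
θ_max = arctan(0.31) = 17.2°.

θ_max ≈ 17.2°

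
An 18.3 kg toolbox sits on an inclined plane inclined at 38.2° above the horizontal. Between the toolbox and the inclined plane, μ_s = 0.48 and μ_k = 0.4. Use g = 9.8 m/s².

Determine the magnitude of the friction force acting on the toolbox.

Normal force: N = m g cos θ = 18.3 × 9.8 × cos 38.2° = 140.9 N.
Along the slope the weight component is m g sin θ = 110.9 N; friction must supply exactly this, acting up-slope.
The static-friction ceiling is μ_s N = 0.48 × 140.9 = 67.65 N.
Since |110.9| > 67.65 N, static friction cannot hold it; the toolbox slides down the incline and kinetic friction applies: f = μ_k N = 0.4 × 140.9 = 56.4 N.

f ≈ 56.4 N (up the incline)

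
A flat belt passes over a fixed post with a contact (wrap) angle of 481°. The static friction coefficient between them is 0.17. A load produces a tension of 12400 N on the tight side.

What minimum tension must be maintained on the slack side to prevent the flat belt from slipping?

T_min ≈ 2980 N

Capstan equation at impending slip: T_tight/T_slack = e^{μβ}.
β = 481° = 8.395 rad; e^{μβ} = e^{0.17×8.395} = 4.167.
T_slack = T_tight / e^{μβ} = 12400 / 4.167 = 2980 N.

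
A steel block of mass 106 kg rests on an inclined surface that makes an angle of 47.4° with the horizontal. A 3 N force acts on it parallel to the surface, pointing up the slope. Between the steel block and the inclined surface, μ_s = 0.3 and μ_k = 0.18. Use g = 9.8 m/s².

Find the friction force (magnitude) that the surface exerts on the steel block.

Perpendicular to the surface, N = m g cos θ = 106·9.8·cos 47.4° = 703.1 N.
The friction needed for equilibrium is m g sin θ − P = 764.7 − 3 = 761.7 N, measured positive up-slope.
The static-friction ceiling is μ_s N = 0.3 × 703.1 = 210.9 N.
|761.7| exceeds 210.9 N, so the steel block slips down-slope; friction is kinetic, f = μ_k N = 0.18×703.1 = 127 N.

f ≈ 127 N (up the incline)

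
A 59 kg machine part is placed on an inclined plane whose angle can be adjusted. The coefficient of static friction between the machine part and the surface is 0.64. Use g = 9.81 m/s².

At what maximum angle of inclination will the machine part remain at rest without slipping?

θ_max ≈ 32.6°

At the slip threshold, m g sin θ = μ_s · m g cos θ, so tan θ = μ_s.
θ_max = arctan(0.64) = 32.6°.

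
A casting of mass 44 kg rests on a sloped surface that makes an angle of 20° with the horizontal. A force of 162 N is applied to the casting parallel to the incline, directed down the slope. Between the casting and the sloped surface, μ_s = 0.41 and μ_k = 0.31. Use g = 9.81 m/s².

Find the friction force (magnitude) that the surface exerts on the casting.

Perpendicular to the surface, N = m g cos θ = 44·9.81·cos 20° = 405.6 N.
Parallel to the incline, ΣF = 0 gives f = m g sin θ + P = 147.6 + 162 = 309.6 N (up-slope positive).
Maximum static friction available: μ_s N = 0.41 × 405.6 = 166.3 N.
|309.6| exceeds 166.3 N, so the casting slips down-slope; friction is kinetic, f = μ_k N = 0.31×405.6 = 126 N.

f ≈ 126 N (up the incline)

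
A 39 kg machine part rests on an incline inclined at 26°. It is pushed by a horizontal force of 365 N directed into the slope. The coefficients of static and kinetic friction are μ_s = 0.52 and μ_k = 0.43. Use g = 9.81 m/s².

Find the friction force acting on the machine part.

f ≈ 160 N (down the incline)

Resolve perpendicular to the incline: N = m g cos θ + P sin θ = 39×9.81×cos 26° + 365×sin 26° = 503.9 N.
Parallel to the incline: P cos θ − m g sin θ = 328.1 − 167.7 = 160.3 N; the friction needed to balance this is 160.3 N acting down the slope.
Maximum static friction: μ_s N = 0.52 × 503.9 = 262 N.
Since 160.3 N is within the 262 N limit, the machine part stays put and friction is exactly 160 N.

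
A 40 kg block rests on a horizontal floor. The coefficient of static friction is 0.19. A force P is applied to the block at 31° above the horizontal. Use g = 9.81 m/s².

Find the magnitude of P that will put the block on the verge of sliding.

N = m g − P sin α (the pull lifts the block).
At impending slip, P cos α = μ_s N = μ_s (m g − P sin α).
Solving: P (cos α + μ_s sin α) = μ_s m g → P = 0.19×392/(cos 31° + 0.19 sin 31°) = 74.6/0.955 = 78.1 N.

P ≈ 78.1 N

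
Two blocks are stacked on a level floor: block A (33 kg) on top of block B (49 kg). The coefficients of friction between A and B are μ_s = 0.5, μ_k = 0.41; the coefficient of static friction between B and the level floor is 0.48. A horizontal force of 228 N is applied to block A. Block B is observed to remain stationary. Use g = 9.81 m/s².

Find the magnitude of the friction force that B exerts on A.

f ≈ 133 N

Normal force at the A–B interface: N₁ = m_A g = 323.7 N.
So the A–B interface can sustain at most μ_s N₁ = 161.9 N of static friction.
Since P = 228 N > 161.9 N, A slides on B; the A–B friction is kinetic: f₁ = μ_k N₁ = 0.41×323.7 = 133 N.
B experiences an equal 133 N forward from A (third law). B is in equilibrium, so the floor supplies f₂ = 133 N of static friction (limit μ_s(m_A+m_B)g = 386.1 N, not exceeded).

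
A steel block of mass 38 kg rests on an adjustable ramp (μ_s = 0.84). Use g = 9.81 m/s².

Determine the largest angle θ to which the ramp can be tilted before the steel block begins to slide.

θ_max ≈ 40°

At the slip threshold, m g sin θ = μ_s · m g cos θ, so tan θ = μ_s.
θ_max = arctan(0.84) = 40°.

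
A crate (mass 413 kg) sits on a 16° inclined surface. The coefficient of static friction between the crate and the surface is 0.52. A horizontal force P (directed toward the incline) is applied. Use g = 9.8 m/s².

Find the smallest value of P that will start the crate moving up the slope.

At impending motion up the slope, friction acts down-slope at its limit: f = μ_s N.
Perpendicular to the incline: N = m g cos θ + P sin θ.
Along the incline: P cos θ = m g sin θ + μ_s N = m g sin θ + μ_s (m g cos θ + P sin θ).
Solving, P (cos θ − μ_s sin θ) = m g (sin θ + μ_s cos θ), so P = 413×9.8×(sin 16° + 0.52 cos 16°)/(cos 16° − 0.52 sin 16°) = 4050×0.7755/0.8179 = 3840 N.

P ≈ 3840 N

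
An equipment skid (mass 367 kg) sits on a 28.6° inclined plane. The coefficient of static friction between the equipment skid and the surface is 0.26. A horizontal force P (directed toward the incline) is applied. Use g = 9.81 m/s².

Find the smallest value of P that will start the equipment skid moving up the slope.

P ≈ 3380 N

At impending motion up the slope, friction acts down-slope at its limit: f = μ_s N.
Perpendicular to the incline: N = m g cos θ + P sin θ.
Along the incline: P cos θ = m g sin θ + μ_s N = m g sin θ + μ_s (m g cos θ + P sin θ).
Solving, P (cos θ − μ_s sin θ) = m g (sin θ + μ_s cos θ), so P = 367×9.81×(sin 28.6° + 0.26 cos 28.6°)/(cos 28.6° − 0.26 sin 28.6°) = 3600×0.707/0.7535 = 3380 N.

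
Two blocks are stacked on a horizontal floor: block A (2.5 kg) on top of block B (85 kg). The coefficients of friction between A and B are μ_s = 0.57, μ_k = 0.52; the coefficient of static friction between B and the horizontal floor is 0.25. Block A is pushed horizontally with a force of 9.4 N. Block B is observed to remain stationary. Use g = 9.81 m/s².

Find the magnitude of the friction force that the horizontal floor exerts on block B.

f ≈ 9.4 N

Normal force at the A–B interface: N₁ = m_A g = 24.53 N.
So the A–B interface can sustain at most μ_s N₁ = 13.98 N of static friction.
Since P = 9.4 N ≤ 13.98 N, A does not slip on B; friction on A equals P = 9.4 N.
B experiences an equal 9.4 N forward from A (third law). B is in equilibrium, so the floor supplies f₂ = 9.4 N of static friction (limit μ_s(m_A+m_B)g = 214.6 N, not exceeded).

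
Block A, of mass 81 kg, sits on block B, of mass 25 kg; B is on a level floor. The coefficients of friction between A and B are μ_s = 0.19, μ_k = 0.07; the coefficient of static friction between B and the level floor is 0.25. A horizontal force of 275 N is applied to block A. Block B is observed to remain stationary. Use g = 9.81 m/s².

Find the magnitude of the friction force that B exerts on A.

The normal force B exerts on A is simply A's weight, N₁ = 794.6 N.
So the A–B interface can sustain at most μ_s N₁ = 151 N of static friction.
P = 275 N exceeds that limit, so A slips over B and the interface friction becomes kinetic: f₁ = μ_k N₁ = 0.07×794.6 = 55.6 N.
By Newton's third law B feels 55.6 N forward from A. With B stationary, the floor's static friction on B balances it: f₂ = 55.6 N (well within μ_s(m_A+m_B)g = 260 N).

f ≈ 55.6 N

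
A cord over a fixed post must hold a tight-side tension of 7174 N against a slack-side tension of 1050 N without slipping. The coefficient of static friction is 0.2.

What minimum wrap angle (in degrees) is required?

β_min ≈ 551°

T₂/T₁ = e^{μβ} → β = ln(T₂/T₁)/μ.
β = ln(7174/1050)/0.2 = 1.922/0.2 = 9.608 rad.
In degrees: β = 9.608 × 180/π = 551°.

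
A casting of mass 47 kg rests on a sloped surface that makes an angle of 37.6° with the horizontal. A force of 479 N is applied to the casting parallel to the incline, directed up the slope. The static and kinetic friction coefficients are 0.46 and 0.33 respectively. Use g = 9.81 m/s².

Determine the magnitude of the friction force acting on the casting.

f ≈ 121 N (down the incline)

Normal force: N = m g cos θ = 47 × 9.81 × cos 37.6° = 365.3 N.
For equilibrium along the incline the friction force must supply f = m g sin θ − P = 281.3 − 479 = -197.7 N (positive meaning up-slope).
The static-friction ceiling is μ_s N = 0.46 × 365.3 = 168 N.
Since |-197.7| > 168 N, static friction cannot hold it; the casting slides up the incline and kinetic friction applies: f = μ_k N = 0.33 × 365.3 = 121 N.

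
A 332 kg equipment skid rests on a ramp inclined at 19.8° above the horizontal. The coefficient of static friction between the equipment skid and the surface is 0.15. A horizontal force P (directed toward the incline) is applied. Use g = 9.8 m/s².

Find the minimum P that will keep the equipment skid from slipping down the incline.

The equipment skid tends to slide down (tan θ > μ_s), so at the point of impending slip friction acts up-slope at its limit: f = μ_s N.
Perpendicular to the incline: N = m g cos θ + P sin θ.
Along the incline: P cos θ + μ_s N = m g sin θ, i.e. P cos θ + μ_s (m g cos θ + P sin θ) = m g sin θ.
Solving, P (cos θ + μ_s sin θ) = m g (sin θ − μ_s cos θ), so P = 3250×0.1976/0.9917 = 648 N.

P_min ≈ 648 N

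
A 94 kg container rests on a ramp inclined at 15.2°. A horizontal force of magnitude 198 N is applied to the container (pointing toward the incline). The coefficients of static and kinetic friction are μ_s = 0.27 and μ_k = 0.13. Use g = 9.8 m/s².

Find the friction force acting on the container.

f ≈ 50.5 N (up the incline)

The horizontal push has a component P sin θ into the surface, so N = m g cos θ + P sin θ = 889 + 51.91 = 940.9 N.
Parallel to the incline: P cos θ − m g sin θ = 191.1 − 241.5 = -50.46 N; the friction needed to balance this is 50.46 N acting up the slope.
Maximum static friction: μ_s N = 0.27 × 940.9 = 254 N.
Since 50.46 N is within the 254 N limit, the container stays put and friction is exactly 50.5 N.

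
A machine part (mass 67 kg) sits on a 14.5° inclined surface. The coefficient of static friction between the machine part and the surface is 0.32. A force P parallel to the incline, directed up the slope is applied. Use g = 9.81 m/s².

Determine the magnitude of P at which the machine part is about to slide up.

At impending motion up the slope, friction acts down-slope at its limit: f = μ_s N.
P is parallel to the surface, so N = m g cos θ = 636 N.
Along the incline: P = m g sin θ + μ_s N = 165 + 0.32×636 = 368 N.

P ≈ 368 N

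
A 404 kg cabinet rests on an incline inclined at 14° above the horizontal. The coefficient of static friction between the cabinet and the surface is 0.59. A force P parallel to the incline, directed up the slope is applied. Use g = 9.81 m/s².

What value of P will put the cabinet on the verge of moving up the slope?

P ≈ 3230 N

At impending motion up the slope, friction acts down-slope at its limit: f = μ_s N.
P is parallel to the surface, so N = m g cos θ = 3850 N.
Along the incline: P = m g sin θ + μ_s N = 959 + 0.59×3850 = 3230 N.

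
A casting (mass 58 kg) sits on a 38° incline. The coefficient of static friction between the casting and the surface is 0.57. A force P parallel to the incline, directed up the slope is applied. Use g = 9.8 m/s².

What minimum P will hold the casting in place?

P_min ≈ 94.6 N

The casting tends to slide down (tan θ > μ_s), so at the point of impending slip friction acts up-slope at its limit: f = μ_s N.
P is parallel to the surface, so N = m g cos θ = 448 N.
Along the incline: P + μ_s N = m g sin θ, so P = 350 − 0.57×448 = 94.6 N.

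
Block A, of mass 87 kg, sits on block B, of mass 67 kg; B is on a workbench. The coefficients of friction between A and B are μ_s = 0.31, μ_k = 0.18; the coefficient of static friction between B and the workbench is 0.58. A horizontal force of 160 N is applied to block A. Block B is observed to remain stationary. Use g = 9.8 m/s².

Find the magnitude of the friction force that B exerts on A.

Between the blocks, N₁ = m_A g = 852.6 N.
So the A–B interface can sustain at most μ_s N₁ = 264.3 N of static friction.
P = 160 N is within that limit, so A and B move together (both at rest); the A–B friction is simply f₁ = P = 160 N.
By Newton's third law B feels 160 N forward from A. With B stationary, the floor's static friction on B balances it: f₂ = 160 N (well within μ_s(m_A+m_B)g = 875.3 N).

f ≈ 160 N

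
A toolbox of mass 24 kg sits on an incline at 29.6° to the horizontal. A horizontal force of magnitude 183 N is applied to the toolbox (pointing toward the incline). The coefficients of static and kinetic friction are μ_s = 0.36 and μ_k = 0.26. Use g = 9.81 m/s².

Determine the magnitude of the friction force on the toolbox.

Normal direction: N = m g cos θ + P sin θ = 295.1 N.
Parallel to the incline: P cos θ − m g sin θ = 159.1 − 116.3 = 42.82 N; the friction needed to balance this is 42.82 N acting down the slope.
The limit of static friction is μ_s N = 106.2 N.
|f_req| = 42.82 ≤ 106.2 N → the toolbox is in equilibrium; friction equals the required value.

f ≈ 42.8 N (down the incline)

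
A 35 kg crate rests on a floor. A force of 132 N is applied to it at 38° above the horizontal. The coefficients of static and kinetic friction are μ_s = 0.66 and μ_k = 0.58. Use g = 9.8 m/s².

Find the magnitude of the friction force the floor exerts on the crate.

The vertical component of P reduces the normal force: N = m g − P sin α = 343 − 81.27 = 261.7 N.
Horizontally, friction must balance P cos α = 104 N.
μ_s N = 0.66 × 261.7 = 172.7 N.
Since 104 N does not exceed the limit, the crate stays at rest and f = 104 N.

f ≈ 104 N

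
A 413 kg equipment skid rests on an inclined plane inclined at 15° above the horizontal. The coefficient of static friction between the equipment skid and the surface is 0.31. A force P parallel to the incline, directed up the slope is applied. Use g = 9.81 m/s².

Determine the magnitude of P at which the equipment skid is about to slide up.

P ≈ 2260 N

At impending motion up the slope, friction acts down-slope at its limit: f = μ_s N.
P is parallel to the surface, so N = m g cos θ = 3910 N.
Along the incline: P = m g sin θ + μ_s N = 1050 + 0.31×3910 = 2260 N.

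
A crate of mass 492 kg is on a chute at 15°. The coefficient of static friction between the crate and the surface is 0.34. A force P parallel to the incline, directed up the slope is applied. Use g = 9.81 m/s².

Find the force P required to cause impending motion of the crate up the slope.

At impending motion up the slope, friction acts down-slope at its limit: f = μ_s N.
P is parallel to the surface, so N = m g cos θ = 4660 N.
Along the incline: P = m g sin θ + μ_s N = 1250 + 0.34×4660 = 2830 N.

P ≈ 2830 N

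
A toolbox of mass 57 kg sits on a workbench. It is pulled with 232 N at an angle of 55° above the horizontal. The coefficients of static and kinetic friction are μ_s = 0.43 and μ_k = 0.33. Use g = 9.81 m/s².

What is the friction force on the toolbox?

Vertical equilibrium gives N = m g − P sin α = 369.1 N.
Horizontally, friction must balance P cos α = 133.1 N.
μ_s N = 0.43 × 369.1 = 158.7 N.
133.1 ≤ 158.7 N → static; friction equals the required 133 N.

f ≈ 133 N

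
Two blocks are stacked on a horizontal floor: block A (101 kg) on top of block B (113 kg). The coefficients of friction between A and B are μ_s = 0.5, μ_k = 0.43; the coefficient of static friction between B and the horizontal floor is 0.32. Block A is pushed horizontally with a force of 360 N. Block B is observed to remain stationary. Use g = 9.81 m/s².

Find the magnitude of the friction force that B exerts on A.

Normal force at the A–B interface: N₁ = m_A g = 990.8 N.
So the A–B interface can sustain at most μ_s N₁ = 495.4 N of static friction.
Since P = 360 N ≤ 495.4 N, A does not slip on B; friction on A equals P = 360 N.
B experiences an equal 360 N forward from A (third law). B is in equilibrium, so the floor supplies f₂ = 360 N of static friction (limit μ_s(m_A+m_B)g = 671.8 N, not exceeded).

f ≈ 360 N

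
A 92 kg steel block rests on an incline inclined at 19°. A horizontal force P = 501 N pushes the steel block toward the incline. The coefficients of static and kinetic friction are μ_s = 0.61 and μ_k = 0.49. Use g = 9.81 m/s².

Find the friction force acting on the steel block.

f ≈ 180 N (down the incline)

The horizontal push has a component P sin θ into the surface, so N = m g cos θ + P sin θ = 853.3 + 163.1 = 1016 N.
Along the incline, the net driving force (taking up-slope positive) is P cos θ − m g sin θ = 473.7 − 293.8 = 179.9 N, so equilibrium requires friction f = -179.9 N (down-slope).
The limit of static friction is μ_s N = 620 N.
Since 179.9 N is within the 620 N limit, the steel block stays put and friction is exactly 180 N.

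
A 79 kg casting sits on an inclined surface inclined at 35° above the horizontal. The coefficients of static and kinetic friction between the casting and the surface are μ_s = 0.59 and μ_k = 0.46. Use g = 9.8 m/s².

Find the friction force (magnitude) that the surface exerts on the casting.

f ≈ 292 N (up the incline)

The normal reaction is N = m g cos θ = 634.2 N.
Along the slope the weight component is m g sin θ = 444.1 N; friction must supply exactly this, acting up-slope.
Maximum static friction available: μ_s N = 0.59 × 634.2 = 374.2 N.
Since |444.1| > 374.2 N, static friction cannot hold it; the casting slides down the incline and kinetic friction applies: f = μ_k N = 0.46 × 634.2 = 292 N.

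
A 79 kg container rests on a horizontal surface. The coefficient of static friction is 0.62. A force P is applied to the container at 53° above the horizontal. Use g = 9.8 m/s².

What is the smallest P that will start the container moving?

N = m g − P sin α (the pull lifts the container).
At impending slip, P cos α = μ_s N = μ_s (m g − P sin α).
Solving: P (cos α + μ_s sin α) = μ_s m g → P = 0.62×774/(cos 53° + 0.62 sin 53°) = 480/1.097 = 438 N.

P ≈ 438 N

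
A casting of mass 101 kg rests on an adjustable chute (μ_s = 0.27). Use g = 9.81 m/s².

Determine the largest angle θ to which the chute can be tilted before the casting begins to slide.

At the slip threshold, m g sin θ = μ_s · m g cos θ, so tan θ = μ_s.
θ_max = arctan(0.27) = 15.1°.

θ_max ≈ 15.1°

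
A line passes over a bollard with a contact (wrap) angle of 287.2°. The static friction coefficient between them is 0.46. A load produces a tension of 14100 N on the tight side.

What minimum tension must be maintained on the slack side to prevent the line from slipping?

T_min ≈ 1410 N

Capstan equation at impending slip: T_tight/T_slack = e^{μβ}.
β = 287.2° = 5.013 rad; e^{μβ} = e^{0.46×5.013} = 10.03.
T_slack = T_tight / e^{μβ} = 14100 / 10.03 = 1410 N.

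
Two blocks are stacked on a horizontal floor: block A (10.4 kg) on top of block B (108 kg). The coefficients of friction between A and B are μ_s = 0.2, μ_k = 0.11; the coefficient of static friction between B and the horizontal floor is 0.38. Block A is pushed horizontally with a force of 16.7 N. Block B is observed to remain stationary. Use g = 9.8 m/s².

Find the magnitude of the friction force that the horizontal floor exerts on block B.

f ≈ 16.7 N

Normal force at the A–B interface: N₁ = m_A g = 101.9 N.
Maximum static friction on A from B: μ_s N₁ = 0.2×101.9 = 20.38 N.
P = 16.7 N is within that limit, so A and B move together (both at rest); the A–B friction is simply f₁ = P = 16.7 N.
B experiences an equal 16.7 N forward from A (third law). B is in equilibrium, so the floor supplies f₂ = 16.7 N of static friction (limit μ_s(m_A+m_B)g = 440.9 N, not exceeded).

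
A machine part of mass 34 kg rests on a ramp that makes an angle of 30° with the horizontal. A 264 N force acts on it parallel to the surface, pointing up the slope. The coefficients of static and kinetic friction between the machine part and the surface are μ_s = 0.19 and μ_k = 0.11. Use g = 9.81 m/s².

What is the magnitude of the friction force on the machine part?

f ≈ 31.8 N (down the incline)

The normal reaction is N = m g cos θ = 288.9 N.
The friction needed for equilibrium is m g sin θ − P = 166.8 − 264 = -97.23 N, measured positive up-slope.
Static friction can supply at most μ_s N = 54.88 N.
|-97.23| exceeds 54.88 N, so the machine part slips up-slope; friction is kinetic, f = μ_k N = 0.11×288.9 = 31.8 N.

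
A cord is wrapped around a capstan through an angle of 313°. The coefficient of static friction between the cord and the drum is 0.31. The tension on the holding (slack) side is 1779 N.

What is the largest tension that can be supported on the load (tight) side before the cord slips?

At impending slip the capstan equation gives T₂/T₁ = e^{μβ} with β in radians.
β = 313° × π/180 = 5.463 rad.
e^{μβ} = e^{0.31×5.463} = 5.438.
T₂ = T₁ · e^{μβ} = 1779 × 5.438 = 9670 N.

T_max ≈ 9670 N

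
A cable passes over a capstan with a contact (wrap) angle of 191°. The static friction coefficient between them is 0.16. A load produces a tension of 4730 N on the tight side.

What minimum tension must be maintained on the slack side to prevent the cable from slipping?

Capstan equation at impending slip: T_tight/T_slack = e^{μβ}.
β = 191° = 3.334 rad; e^{μβ} = e^{0.16×3.334} = 1.705.
T_slack = T_tight / e^{μβ} = 4730 / 1.705 = 2770 N.

T_min ≈ 2770 N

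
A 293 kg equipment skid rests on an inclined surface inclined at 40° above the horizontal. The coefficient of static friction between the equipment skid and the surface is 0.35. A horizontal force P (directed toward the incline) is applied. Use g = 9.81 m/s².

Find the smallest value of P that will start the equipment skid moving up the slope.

At impending motion up the slope, friction acts down-slope at its limit: f = μ_s N.
Perpendicular to the incline: N = m g cos θ + P sin θ.
Along the incline: P cos θ = m g sin θ + μ_s N = m g sin θ + μ_s (m g cos θ + P sin θ).
Solving, P (cos θ − μ_s sin θ) = m g (sin θ + μ_s cos θ), so P = 293×9.81×(sin 40° + 0.35 cos 40°)/(cos 40° − 0.35 sin 40°) = 2870×0.9109/0.5411 = 4840 N.

P ≈ 4840 N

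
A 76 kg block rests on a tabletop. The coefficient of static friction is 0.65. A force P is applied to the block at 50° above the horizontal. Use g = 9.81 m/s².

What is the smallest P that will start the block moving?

N = m g − P sin α (the pull lifts the block).
At impending slip, P cos α = μ_s N = μ_s (m g − P sin α).
Solving: P (cos α + μ_s sin α) = μ_s m g → P = 0.65×746/(cos 50° + 0.65 sin 50°) = 485/1.141 = 425 N.

P ≈ 425 N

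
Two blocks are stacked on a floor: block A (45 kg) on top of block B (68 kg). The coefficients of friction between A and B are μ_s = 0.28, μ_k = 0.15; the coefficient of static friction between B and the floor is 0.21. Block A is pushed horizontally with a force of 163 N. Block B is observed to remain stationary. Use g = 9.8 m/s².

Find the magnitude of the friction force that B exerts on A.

f ≈ 66.2 N

Between the blocks, N₁ = m_A g = 441 N.
Maximum static friction on A from B: μ_s N₁ = 0.28×441 = 123.5 N.
P = 163 N exceeds that limit, so A slips over B and the interface friction becomes kinetic: f₁ = μ_k N₁ = 0.15×441 = 66.2 N.
B experiences an equal 66.2 N forward from A (third law). B is in equilibrium, so the floor supplies f₂ = 66.2 N of static friction (limit μ_s(m_A+m_B)g = 232.6 N, not exceeded).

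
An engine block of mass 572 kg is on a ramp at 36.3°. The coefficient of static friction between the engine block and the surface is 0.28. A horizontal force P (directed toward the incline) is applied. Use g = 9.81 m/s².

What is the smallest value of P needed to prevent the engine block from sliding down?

P_min ≈ 2120 N

The engine block tends to slide down (tan θ > μ_s), so at the point of impending slip friction acts up-slope at its limit: f = μ_s N.
Perpendicular to the incline: N = m g cos θ + P sin θ.
Along the incline: P cos θ + μ_s N = m g sin θ, i.e. P cos θ + μ_s (m g cos θ + P sin θ) = m g sin θ.
Solving, P (cos θ + μ_s sin θ) = m g (sin θ − μ_s cos θ), so P = 5610×0.3664/0.9717 = 2120 N.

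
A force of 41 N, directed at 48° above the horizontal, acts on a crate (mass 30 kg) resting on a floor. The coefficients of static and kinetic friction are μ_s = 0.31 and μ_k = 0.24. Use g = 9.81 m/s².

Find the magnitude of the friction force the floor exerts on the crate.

The vertical component of P reduces the normal force: N = m g − P sin α = 294.3 − 30.47 = 263.8 N.
Horizontally, friction must balance P cos α = 27.43 N.
μ_s N = 0.31 × 263.8 = 81.79 N.
27.43 ≤ 81.79 N → static; friction equals the required 27.4 N.

f ≈ 27.4 N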